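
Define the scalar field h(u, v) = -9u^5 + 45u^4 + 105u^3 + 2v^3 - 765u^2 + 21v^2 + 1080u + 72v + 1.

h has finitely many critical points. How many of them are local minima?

h separates as a function of u plus a function of v, so ∇h=0 decouples.
∂h/∂u = -45(u - 4)(u - 2)(u - 1)(u + 3) = 0 at u ∈ {-3, 1, 2, 4}; ∂h/∂v = 6(v + 3)(v + 4) = 0 at v ∈ {-4, -3}.
The Hessian is diagonal: diag(h_uu, h_vv). Second derivatives: h_uu(-3)=6300, h_uu(1)=-540, h_uu(2)=450, h_uu(4)=-1890; h_vv(-4)=-6, h_vv(-3)=6.
Local minima occur where both diagonal entries positive: (-3, -3), (2, -3). Count: 2.

2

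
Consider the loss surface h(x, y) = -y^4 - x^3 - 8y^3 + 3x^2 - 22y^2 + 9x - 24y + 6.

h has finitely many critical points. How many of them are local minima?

h separates as a function of x plus a function of y, so ∇h=0 decouples.
∂h/∂x = -3(x - 3)(x + 1) = 0 at x ∈ {-1, 3}; ∂h/∂y = -4(y + 1)(y + 2)(y + 3) = 0 at y ∈ {-3, -2, -1}.
The Hessian is diagonal: diag(h_xx, h_yy). Second derivatives: h_xx(-1)=12, h_xx(3)=-12; h_yy(-3)=-8, h_yy(-2)=4, h_yy(-1)=-8.
Local minima occur where both diagonal entries positive: (-1, -2). Count: 1.

1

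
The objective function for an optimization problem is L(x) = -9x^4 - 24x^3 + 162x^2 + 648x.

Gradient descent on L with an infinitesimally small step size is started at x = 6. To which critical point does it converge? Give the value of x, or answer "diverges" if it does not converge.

diverges

L'(x) = -36(x - 3)(x + 2)(x + 3), so L'(6) = -7776.
Gradient descent moves in the -L' direction, i.e. x is increasing.
There is no critical point above x=6, and L' keeps the same sign, so the iterate runs off to +∞.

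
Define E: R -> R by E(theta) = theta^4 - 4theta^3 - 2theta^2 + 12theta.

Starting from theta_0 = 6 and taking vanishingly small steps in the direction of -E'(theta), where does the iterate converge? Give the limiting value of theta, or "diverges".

E'(theta) = 4(theta - 3)(theta - 1)(theta + 1), so E'(6) = 420.
Gradient descent moves in the -E' direction, i.e. theta is decreasing.
The nearest critical point in that direction is theta = 3, where E'' = 32 > 0 (a local minimum). The iterate converges there.

3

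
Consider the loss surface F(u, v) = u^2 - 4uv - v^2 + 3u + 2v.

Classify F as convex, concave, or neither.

F is quadratic, so its Hessian is the constant matrix H = [[2, -4], [-4, -2]].
det(H) = -20, tr(H) = 0.
det(H) < 0, so H is indefinite: neither convex nor concave.

neither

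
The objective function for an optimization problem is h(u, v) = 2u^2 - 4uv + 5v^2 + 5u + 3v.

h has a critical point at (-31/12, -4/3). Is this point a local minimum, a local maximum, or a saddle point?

The Hessian of h is constant: H = [[4, -4], [-4, 10]].
det(H) = 4·10 − (-4)² = 24.
det(H) > 0 and tr(H) = 14 > 0, so H is positive definite and the point is a local minimum.

local minimum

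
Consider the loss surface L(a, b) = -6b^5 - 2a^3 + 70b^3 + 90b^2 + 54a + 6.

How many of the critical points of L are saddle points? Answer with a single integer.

L separates as a function of a plus a function of b, so ∇L=0 decouples.
∂L/∂a = -6(a - 3)(a + 3) = 0 at a ∈ {-3, 3}; ∂L/∂b = -30b(b - 3)(b + 1)(b + 2) = 0 at b ∈ {-2, -1, 0, 3}.
The Hessian is diagonal: diag(L_aa, L_bb). Second derivatives: L_aa(-3)=36, L_aa(3)=-36; L_bb(-2)=300, L_bb(-1)=-120, L_bb(0)=180, L_bb(3)=-1800.
Saddle points occur where the two diagonal entries have opposite signs: (-3, -1), (-3, 3), (3, -2), (3, 0). Count: 4.

4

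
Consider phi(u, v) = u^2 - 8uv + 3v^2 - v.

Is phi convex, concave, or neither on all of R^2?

phi is quadratic, so its Hessian is the constant matrix H = [[2, -8], [-8, 6]].
det(H) = -52, tr(H) = 8.
det(H) < 0, so H is indefinite: neither convex nor concave.

neither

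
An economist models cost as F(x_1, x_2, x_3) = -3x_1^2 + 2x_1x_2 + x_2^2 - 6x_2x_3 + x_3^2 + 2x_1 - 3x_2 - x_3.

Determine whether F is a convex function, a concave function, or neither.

neither

F is quadratic, so its Hessian is the constant matrix H = [[-6, 2, 0], [2, 2, -6], [0, -6, 2]].
Leading principal minors: -6, -16, 184.
Neither pattern holds ⇒ H is indefinite ⇒ neither convex nor concave.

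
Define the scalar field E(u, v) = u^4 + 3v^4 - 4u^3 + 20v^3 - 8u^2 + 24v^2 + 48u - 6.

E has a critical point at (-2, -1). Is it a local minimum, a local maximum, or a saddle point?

saddle point

The mixed partial ∂²E/∂u∂v is 0, so the Hessian at any point is diag(E_uu, E_vv) = diag(4(3u^2 - 6u - 4), 12(3v^2 + 10v + 4)).
At (-2, -1): H = diag(80, -36).
The eigenvalues have opposite signs, so H is indefinite: a saddle point.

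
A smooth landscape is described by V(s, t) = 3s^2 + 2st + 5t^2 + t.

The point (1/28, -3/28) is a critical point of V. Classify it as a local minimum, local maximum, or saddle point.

local minimum

The Hessian of V is constant: H = [[6, 2], [2, 10]].
det(H) = 6·10 − 2² = 56.
det(H) > 0 and tr(H) = 16 > 0, so H is positive definite and the point is a local minimum.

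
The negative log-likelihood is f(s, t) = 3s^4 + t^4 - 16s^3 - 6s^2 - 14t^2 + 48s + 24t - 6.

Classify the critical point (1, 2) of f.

saddle point

The mixed partial ∂²f/∂s∂t is 0, so the Hessian at any point is diag(f_ss, f_tt) = diag(12(3s^2 - 8s - 1), 4(3t^2 - 7)).
At (1, 2): H = diag(-72, 20).
The eigenvalues have opposite signs, so H is indefinite: a saddle point.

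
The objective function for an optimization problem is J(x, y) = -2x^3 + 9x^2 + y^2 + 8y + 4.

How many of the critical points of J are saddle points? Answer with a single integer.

1

J separates as a function of x plus a function of y, so ∇J=0 decouples.
∂J/∂x = -6x(x - 3) = 0 at x ∈ {0, 3}; ∂J/∂y = 2(y + 4) = 0 at y ∈ {-4}.
The Hessian is diagonal: diag(J_xx, J_yy). Second derivatives: J_xx(0)=18, J_xx(3)=-18; J_yy(-4)=2.
Saddle points occur where the two diagonal entries have opposite signs: (3, -4). Count: 1.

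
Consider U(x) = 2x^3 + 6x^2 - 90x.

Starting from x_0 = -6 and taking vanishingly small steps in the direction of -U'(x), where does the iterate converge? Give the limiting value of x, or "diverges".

U'(x) = 6(x - 3)(x + 5), so U'(-6) = 54.
Gradient descent moves in the -U' direction, i.e. x is decreasing.
There is no critical point below x=-6, and U' keeps the same sign, so the iterate runs off to −∞.

diverges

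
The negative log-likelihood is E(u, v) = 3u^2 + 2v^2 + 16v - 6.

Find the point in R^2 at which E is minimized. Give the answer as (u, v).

(0, -4)

E(u,v) separates as P(u) + Q(v) − 6, so its minimum is min P + min Q − 6.
P'(u) = 6u vanishes at u ∈ {0}; Q'(v) = 4v + 16 vanishes at v ∈ {-4}.
Local minima of P (where P''>0): P(0)=0. Local minima of Q: Q(-4)=-32.
So the global minimum of E is P(0) + Q(-4) − 6 = 0 − 32 − 6 = -38, attained at (0, -4).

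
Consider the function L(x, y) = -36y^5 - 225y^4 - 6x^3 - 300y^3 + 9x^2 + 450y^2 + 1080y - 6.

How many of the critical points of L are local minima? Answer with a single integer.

L separates as a function of x plus a function of y, so ∇L=0 decouples.
∂L/∂x = -18x(x - 1) = 0 at x ∈ {0, 1}; ∂L/∂y = -180(y - 1)(y + 1)(y + 2)(y + 3) = 0 at y ∈ {-3, -2, -1, 1}.
The Hessian is diagonal: diag(L_xx, L_yy). Second derivatives: L_xx(0)=18, L_xx(1)=-18; L_yy(-3)=1440, L_yy(-2)=-540, L_yy(-1)=720, L_yy(1)=-4320.
Local minima occur where both diagonal entries positive: (0, -3), (0, -1). Count: 2.

2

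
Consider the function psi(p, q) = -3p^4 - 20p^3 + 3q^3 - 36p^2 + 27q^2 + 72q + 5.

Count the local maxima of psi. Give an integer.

psi separates as a function of p plus a function of q, so ∇psi=0 decouples.
∂psi/∂p = -12p(p + 2)(p + 3) = 0 at p ∈ {-3, -2, 0}; ∂psi/∂q = 9(q + 2)(q + 4) = 0 at q ∈ {-4, -2}.
The Hessian is diagonal: diag(psi_pp, psi_qq). Second derivatives: psi_pp(-3)=-36, psi_pp(-2)=24, psi_pp(0)=-72; psi_qq(-4)=-18, psi_qq(-2)=18.
Local maxima occur where both diagonal entries negative: (-3, -4), (0, -4). Count: 2.

2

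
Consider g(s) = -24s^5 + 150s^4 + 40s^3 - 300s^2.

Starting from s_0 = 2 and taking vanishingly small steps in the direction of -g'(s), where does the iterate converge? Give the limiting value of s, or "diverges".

1

g'(s) = -120s(s - 5)(s - 1)(s + 1), so g'(2) = 2160.
Gradient descent moves in the -g' direction, i.e. s is decreasing.
The nearest critical point in that direction is s = 1, where g'' = 960 > 0 (a local minimum). The iterate converges there.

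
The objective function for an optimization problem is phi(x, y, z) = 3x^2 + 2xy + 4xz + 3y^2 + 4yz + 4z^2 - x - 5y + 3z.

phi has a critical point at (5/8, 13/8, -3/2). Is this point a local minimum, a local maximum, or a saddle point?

local minimum

The Hessian is constant: H = [[6, 2, 4], [2, 6, 4], [4, 4, 8]].
Leading principal minors: Δ₁ = 6, Δ₂ = 32, Δ₃ = 128.
All leading minors are positive, so H is positive definite: a local minimum.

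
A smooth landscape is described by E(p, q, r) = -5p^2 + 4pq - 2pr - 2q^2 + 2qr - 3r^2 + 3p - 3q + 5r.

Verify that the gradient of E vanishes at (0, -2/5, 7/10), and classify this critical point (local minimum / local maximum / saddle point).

∇E = (-10p + 4q - 2r + 3, 4p - 4q + 2r - 3, -2p + 2q - 6r + 5); substituting (0, -2/5, 7/10) gives ∇E = (0, 0, 0), so (0, -2/5, 7/10) is indeed a critical point.
The Hessian is constant: H = [[-10, 4, -2], [4, -4, 2], [-2, 2, -6]].
Leading principal minors: Δ₁ = -10, Δ₂ = 24, Δ₃ = -120.
The minors alternate sign starting negative (−, +, −), so H is negative definite: a local maximum.

local maximum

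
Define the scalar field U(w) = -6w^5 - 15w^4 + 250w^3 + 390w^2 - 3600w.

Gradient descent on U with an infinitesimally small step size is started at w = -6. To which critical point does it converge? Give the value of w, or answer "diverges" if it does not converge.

-5

U'(w) = -30(w - 4)(w - 2)(w + 3)(w + 5), so U'(-6) = -7200.
Gradient descent moves in the -U' direction, i.e. w is increasing.
The nearest critical point in that direction is w = -5, where U'' = 3780 > 0 (a local minimum). The iterate converges there.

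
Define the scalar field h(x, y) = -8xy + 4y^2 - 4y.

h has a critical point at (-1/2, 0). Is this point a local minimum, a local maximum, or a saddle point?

saddle point

The Hessian of h is constant: H = [[0, -8], [-8, 8]].
det(H) = 0·8 − (-8)² = -64.
Since det(H) < 0, H is indefinite and the critical point is a saddle point.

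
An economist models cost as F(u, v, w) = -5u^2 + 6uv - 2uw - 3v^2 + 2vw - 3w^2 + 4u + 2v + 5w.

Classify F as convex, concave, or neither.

concave

F is quadratic, so its Hessian is the constant matrix H = [[-10, 6, -2], [6, -6, 2], [-2, 2, -6]].
Leading principal minors: -10, 24, -128.
Signs alternate −, +, − ⇒ H ≺ 0 ⇒ concave.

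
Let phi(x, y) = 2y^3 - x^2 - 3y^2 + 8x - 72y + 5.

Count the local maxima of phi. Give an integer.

phi separates as a function of x plus a function of y, so ∇phi=0 decouples.
∂phi/∂x = -2(x - 4) = 0 at x ∈ {4}; ∂phi/∂y = 6(y - 4)(y + 3) = 0 at y ∈ {-3, 4}.
The Hessian is diagonal: diag(phi_xx, phi_yy). Second derivatives: phi_xx(4)=-2; phi_yy(-3)=-42, phi_yy(4)=42.
Local maxima occur where both diagonal entries negative: (4, -3). Count: 1.

1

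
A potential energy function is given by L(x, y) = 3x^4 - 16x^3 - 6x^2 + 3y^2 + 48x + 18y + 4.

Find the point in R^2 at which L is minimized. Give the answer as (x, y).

(4, -3)

L(x,y) separates as P(x) + Q(y) + 4, so its minimum is min P + min Q + 4.
P'(x) = 12(x - 4)(x - 1)(x + 1) vanishes at x ∈ {-1, 1, 4}; Q'(y) = 6y + 18 vanishes at y ∈ {-3}.
Local minima of P (where P''>0): P(-1)=-35, P(4)=-160. Local minima of Q: Q(-3)=-27.
So the global minimum of L is P(4) + Q(-3) + 4 = -160 − 27 + 4 = -183, attained at (4, -3).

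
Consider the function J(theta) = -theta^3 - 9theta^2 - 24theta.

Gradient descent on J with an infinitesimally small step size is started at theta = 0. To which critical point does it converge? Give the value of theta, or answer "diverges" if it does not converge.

diverges

J'(theta) = -3(theta + 2)(theta + 4), so J'(0) = -24.
Gradient descent moves in the -J' direction, i.e. theta is increasing.
There is no critical point above theta=0, and J' keeps the same sign, so the iterate runs off to +∞.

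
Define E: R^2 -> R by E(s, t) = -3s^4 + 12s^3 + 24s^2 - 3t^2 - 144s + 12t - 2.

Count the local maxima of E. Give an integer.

E separates as a function of s plus a function of t, so ∇E=0 decouples.
∂E/∂s = -12(s - 3)(s - 2)(s + 2) = 0 at s ∈ {-2, 2, 3}; ∂E/∂t = -6(t - 2) = 0 at t ∈ {2}.
The Hessian is diagonal: diag(E_ss, E_tt). Second derivatives: E_ss(-2)=-240, E_ss(2)=48, E_ss(3)=-60; E_tt(2)=-6.
Local maxima occur where both diagonal entries negative: (-2, 2), (3, 2). Count: 2.

2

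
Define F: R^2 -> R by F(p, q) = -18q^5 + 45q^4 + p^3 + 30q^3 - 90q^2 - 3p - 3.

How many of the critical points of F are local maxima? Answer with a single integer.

F separates as a function of p plus a function of q, so ∇F=0 decouples.
∂F/∂p = 3(p - 1)(p + 1) = 0 at p ∈ {-1, 1}; ∂F/∂q = -90q(q - 2)(q - 1)(q + 1) = 0 at q ∈ {-1, 0, 1, 2}.
The Hessian is diagonal: diag(F_pp, F_qq). Second derivatives: F_pp(-1)=-6, F_pp(1)=6; F_qq(-1)=540, F_qq(0)=-180, F_qq(1)=180, F_qq(2)=-540.
Local maxima occur where both diagonal entries negative: (-1, 0), (-1, 2). Count: 2.

2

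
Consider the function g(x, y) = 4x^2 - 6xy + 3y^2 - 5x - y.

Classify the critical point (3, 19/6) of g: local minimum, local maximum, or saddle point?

local minimum

The Hessian of g is constant: H = [[8, -6], [-6, 6]].
det(H) = 8·6 − (-6)² = 12.
det(H) > 0 and tr(H) = 14 > 0, so H is positive definite and the point is a local minimum.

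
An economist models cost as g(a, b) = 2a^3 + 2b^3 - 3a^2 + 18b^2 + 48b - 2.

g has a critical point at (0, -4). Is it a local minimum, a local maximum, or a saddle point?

The mixed partial ∂²g/∂a∂b is 0, so the Hessian at any point is diag(g_aa, g_bb) = diag(6(2a - 1), 12(b + 3)).
At (0, -4): H = diag(-6, -12).
Both eigenvalues are negative, so H is negative definite: a local maximum.

local maximum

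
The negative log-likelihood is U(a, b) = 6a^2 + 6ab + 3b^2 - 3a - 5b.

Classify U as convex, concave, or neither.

convex

U is quadratic, so its Hessian is the constant matrix H = [[12, 6], [6, 6]].
det(H) = 36, tr(H) = 18.
det(H) > 0 and tr(H) > 0, so H is positive definite everywhere: convex.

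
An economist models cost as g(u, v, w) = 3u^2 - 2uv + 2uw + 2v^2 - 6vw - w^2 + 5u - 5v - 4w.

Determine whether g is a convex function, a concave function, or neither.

g is quadratic, so its Hessian is the constant matrix H = [[6, -2, 2], [-2, 4, -6], [2, -6, -2]].
Leading principal minors: 6, 20, -224.
Neither pattern holds ⇒ H is indefinite ⇒ neither convex nor concave.

neither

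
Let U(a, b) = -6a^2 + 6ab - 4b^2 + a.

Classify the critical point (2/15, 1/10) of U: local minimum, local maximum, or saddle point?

The Hessian of U is constant: H = [[-12, 6], [6, -8]].
det(H) = (-12)·(-8) − 6² = 60.
det(H) > 0 and tr(H) = -20 < 0, so H is negative definite and the point is a local maximum.

local maximum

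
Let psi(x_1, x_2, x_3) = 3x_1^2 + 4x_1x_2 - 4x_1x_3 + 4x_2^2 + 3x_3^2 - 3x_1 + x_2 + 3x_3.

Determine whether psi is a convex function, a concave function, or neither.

psi is quadratic, so its Hessian is the constant matrix H = [[6, 4, -4], [4, 8, 0], [-4, 0, 6]].
Leading principal minors: 6, 32, 64.
All positive ⇒ H ≻ 0 ⇒ convex.

convex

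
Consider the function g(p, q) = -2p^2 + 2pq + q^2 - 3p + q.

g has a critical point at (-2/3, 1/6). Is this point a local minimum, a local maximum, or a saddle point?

saddle point

The Hessian of g is constant: H = [[-4, 2], [2, 2]].
det(H) = (-4)·2 − 2² = -12.
Since det(H) < 0, H is indefinite and the critical point is a saddle point.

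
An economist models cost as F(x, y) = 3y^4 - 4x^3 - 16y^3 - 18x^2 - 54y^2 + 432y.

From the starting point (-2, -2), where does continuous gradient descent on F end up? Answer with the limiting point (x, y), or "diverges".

F is separable, so gradient descent decouples: x follows -∂F/∂x, y follows -∂F/∂y.
∂F/∂x = -12x(x + 3); at x=-2 this is 24, so x decreases.
∂F/∂y = 12(y - 4)(y - 3)(y + 3); at y=-2 this is 360, so y decreases.
x converges to its nearest critical value -3 (a local min of the x-part); y converges to -3. The iterate converges to (-3, -3).

(-3, -3)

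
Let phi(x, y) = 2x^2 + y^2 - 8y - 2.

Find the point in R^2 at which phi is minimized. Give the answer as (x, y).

phi(x,y) separates as P(x) + Q(y) − 2, so its minimum is min P + min Q − 2.
P'(x) = 4x vanishes at x ∈ {0}; Q'(y) = 2y - 8 vanishes at y ∈ {4}.
Local minima of P (where P''>0): P(0)=0. Local minima of Q: Q(4)=-16.
So the global minimum of phi is P(0) + Q(4) − 2 = 0 − 16 − 2 = -18, attained at (0, 4).

(0, 4)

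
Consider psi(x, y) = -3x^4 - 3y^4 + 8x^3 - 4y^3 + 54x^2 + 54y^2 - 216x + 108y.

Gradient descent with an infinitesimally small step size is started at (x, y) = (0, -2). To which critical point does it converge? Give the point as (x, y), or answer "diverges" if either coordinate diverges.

psi is separable, so gradient descent decouples: x follows -∂psi/∂x, y follows -∂psi/∂y.
∂psi/∂x = -12(x - 3)(x - 2)(x + 3); at x=0 this is -216, so x increases.
∂psi/∂y = -12(y - 3)(y + 1)(y + 3); at y=-2 this is -60, so y increases.
x converges to its nearest critical value 2 (a local min of the x-part); y converges to -1. The iterate converges to (2, -1).

(2, -1)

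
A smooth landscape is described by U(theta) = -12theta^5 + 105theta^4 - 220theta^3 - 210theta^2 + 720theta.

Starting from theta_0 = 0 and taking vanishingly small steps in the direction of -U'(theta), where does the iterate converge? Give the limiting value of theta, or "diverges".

-1

U'(theta) = -60(theta - 4)(theta - 3)(theta - 1)(theta + 1), so U'(0) = 720.
Gradient descent moves in the -U' direction, i.e. theta is decreasing.
The nearest critical point in that direction is theta = -1, where U'' = 2400 > 0 (a local minimum). The iterate converges there.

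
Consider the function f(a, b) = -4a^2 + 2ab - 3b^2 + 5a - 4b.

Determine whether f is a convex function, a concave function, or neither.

f is quadratic, so its Hessian is the constant matrix H = [[-8, 2], [2, -6]].
det(H) = 44, tr(H) = -14.
det(H) > 0 and tr(H) < 0, so H is negative definite everywhere: concave.

concave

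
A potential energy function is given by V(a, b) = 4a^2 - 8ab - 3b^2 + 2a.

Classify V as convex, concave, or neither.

neither

V is quadratic, so its Hessian is the constant matrix H = [[8, -8], [-8, -6]].
det(H) = -112, tr(H) = 2.
det(H) < 0, so H is indefinite: neither convex nor concave.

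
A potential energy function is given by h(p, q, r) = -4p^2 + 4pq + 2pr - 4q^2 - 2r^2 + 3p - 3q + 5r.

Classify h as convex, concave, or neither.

concave

h is quadratic, so its Hessian is the constant matrix H = [[-8, 4, 2], [4, -8, 0], [2, 0, -4]].
Leading principal minors: -8, 48, -160.
Signs alternate −, +, − ⇒ H ≺ 0 ⇒ concave.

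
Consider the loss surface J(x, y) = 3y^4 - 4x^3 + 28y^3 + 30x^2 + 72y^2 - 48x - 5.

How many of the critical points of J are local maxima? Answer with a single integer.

J separates as a function of x plus a function of y, so ∇J=0 decouples.
∂J/∂x = -12(x - 4)(x - 1) = 0 at x ∈ {1, 4}; ∂J/∂y = 12y(y + 3)(y + 4) = 0 at y ∈ {-4, -3, 0}.
The Hessian is diagonal: diag(J_xx, J_yy). Second derivatives: J_xx(1)=36, J_xx(4)=-36; J_yy(-4)=48, J_yy(-3)=-36, J_yy(0)=144.
Local maxima occur where both diagonal entries negative: (4, -3). Count: 1.

1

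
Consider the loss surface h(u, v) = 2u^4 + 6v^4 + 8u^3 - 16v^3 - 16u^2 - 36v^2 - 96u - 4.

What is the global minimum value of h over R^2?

-434

h(u,v) separates as P(u) + Q(v) − 4, so its minimum is min P + min Q − 4.
P'(u) = 8(u - 2)(u + 2)(u + 3) vanishes at u ∈ {-3, -2, 2}; Q'(v) = 24v(v - 3)(v + 1) vanishes at v ∈ {-1, 0, 3}.
Local minima of P (where P''>0): P(-3)=90, P(2)=-160. Local minima of Q: Q(-1)=-14, Q(3)=-270.
So the global minimum of h is P(2) + Q(3) − 4 = -160 − 270 − 4 = -434, attained at (2, 3).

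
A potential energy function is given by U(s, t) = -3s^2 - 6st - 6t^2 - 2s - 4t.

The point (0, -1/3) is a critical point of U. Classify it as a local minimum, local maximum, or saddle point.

local maximum

The Hessian of U is constant: H = [[-6, -6], [-6, -12]].
det(H) = (-6)·(-12) − (-6)² = 36.
det(H) > 0 and tr(H) = -18 < 0, so H is negative definite and the point is a local maximum.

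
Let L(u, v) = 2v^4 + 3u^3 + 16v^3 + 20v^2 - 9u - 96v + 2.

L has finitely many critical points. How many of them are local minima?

2

L separates as a function of u plus a function of v, so ∇L=0 decouples.
∂L/∂u = 9(u - 1)(u + 1) = 0 at u ∈ {-1, 1}; ∂L/∂v = 8(v - 1)(v + 3)(v + 4) = 0 at v ∈ {-4, -3, 1}.
The Hessian is diagonal: diag(L_uu, L_vv). Second derivatives: L_uu(-1)=-18, L_uu(1)=18; L_vv(-4)=40, L_vv(-3)=-32, L_vv(1)=160.
Local minima occur where both diagonal entries positive: (1, -4), (1, 1). Count: 2.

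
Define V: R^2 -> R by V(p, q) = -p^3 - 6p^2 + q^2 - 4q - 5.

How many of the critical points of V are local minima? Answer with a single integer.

1

V separates as a function of p plus a function of q, so ∇V=0 decouples.
∂V/∂p = -3p(p + 4) = 0 at p ∈ {-4, 0}; ∂V/∂q = 2(q - 2) = 0 at q ∈ {2}.
The Hessian is diagonal: diag(V_pp, V_qq). Second derivatives: V_pp(-4)=12, V_pp(0)=-12; V_qq(2)=2.
Local minima occur where both diagonal entries positive: (-4, 2). Count: 1.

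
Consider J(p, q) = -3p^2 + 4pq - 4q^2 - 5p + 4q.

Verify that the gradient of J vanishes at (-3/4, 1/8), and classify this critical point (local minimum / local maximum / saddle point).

∇J = (-6p + 4q - 5, 4p - 8q + 4); substituting (-3/4, 1/8) gives ∇J = (0, 0), so (-3/4, 1/8) is indeed a critical point.
The Hessian of J is constant: H = [[-6, 4], [4, -8]].
det(H) = (-6)·(-8) − 4² = 32.
det(H) > 0 and tr(H) = -14 < 0, so H is negative definite and the point is a local maximum.

local maximum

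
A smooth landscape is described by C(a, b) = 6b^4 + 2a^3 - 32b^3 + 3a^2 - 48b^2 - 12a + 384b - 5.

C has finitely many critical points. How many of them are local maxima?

C separates as a function of a plus a function of b, so ∇C=0 decouples.
∂C/∂a = 6(a - 1)(a + 2) = 0 at a ∈ {-2, 1}; ∂C/∂b = 24(b - 4)(b - 2)(b + 2) = 0 at b ∈ {-2, 2, 4}.
The Hessian is diagonal: diag(C_aa, C_bb). Second derivatives: C_aa(-2)=-18, C_aa(1)=18; C_bb(-2)=576, C_bb(2)=-192, C_bb(4)=288.
Local maxima occur where both diagonal entries negative: (-2, 2). Count: 1.

1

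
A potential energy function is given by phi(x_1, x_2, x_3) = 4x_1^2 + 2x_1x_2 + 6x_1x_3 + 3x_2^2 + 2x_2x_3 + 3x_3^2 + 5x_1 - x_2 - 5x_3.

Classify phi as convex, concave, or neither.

phi is quadratic, so its Hessian is the constant matrix H = [[8, 2, 6], [2, 6, 2], [6, 2, 6]].
Leading principal minors: 8, 44, 64.
All positive ⇒ H ≻ 0 ⇒ convex.

convex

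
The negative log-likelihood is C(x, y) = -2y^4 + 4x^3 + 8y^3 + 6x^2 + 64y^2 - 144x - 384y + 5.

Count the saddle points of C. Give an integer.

C separates as a function of x plus a function of y, so ∇C=0 decouples.
∂C/∂x = 12(x - 3)(x + 4) = 0 at x ∈ {-4, 3}; ∂C/∂y = -8(y - 4)(y - 3)(y + 4) = 0 at y ∈ {-4, 3, 4}.
The Hessian is diagonal: diag(C_xx, C_yy). Second derivatives: C_xx(-4)=-84, C_xx(3)=84; C_yy(-4)=-448, C_yy(3)=56, C_yy(4)=-64.
Saddle points occur where the two diagonal entries have opposite signs: (-4, 3), (3, -4), (3, 4). Count: 3.

3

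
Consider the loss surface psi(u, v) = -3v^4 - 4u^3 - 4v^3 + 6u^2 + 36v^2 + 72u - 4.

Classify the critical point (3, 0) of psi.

The mixed partial ∂²psi/∂u∂v is 0, so the Hessian at any point is diag(psi_uu, psi_vv) = diag(12(-2u + 1), 12(-3v^2 - 2v + 6)).
At (3, 0): H = diag(-60, 72).
The eigenvalues have opposite signs, so H is indefinite: a saddle point.

saddle point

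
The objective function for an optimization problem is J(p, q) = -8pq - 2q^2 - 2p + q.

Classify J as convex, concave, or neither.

neither

J is quadratic, so its Hessian is the constant matrix H = [[0, -8], [-8, -4]].
det(H) = -64, tr(H) = -4.
det(H) < 0, so H is indefinite: neither convex nor concave.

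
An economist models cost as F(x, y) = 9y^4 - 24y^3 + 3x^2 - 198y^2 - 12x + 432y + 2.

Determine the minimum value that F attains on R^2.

-1711

F(x,y) separates as P(x) + Q(y) + 2, so its minimum is min P + min Q + 2.
P'(x) = 6x - 12 vanishes at x ∈ {2}; Q'(y) = 36(y - 4)(y - 1)(y + 3) vanishes at y ∈ {-3, 1, 4}.
Local minima of P (where P''>0): P(2)=-12. Local minima of Q: Q(-3)=-1701, Q(4)=-672.
So the global minimum of F is P(2) + Q(-3) + 2 = -12 − 1701 + 2 = -1711, attained at (2, -3).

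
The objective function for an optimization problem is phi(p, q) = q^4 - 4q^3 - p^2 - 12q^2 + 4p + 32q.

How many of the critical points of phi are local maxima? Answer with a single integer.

phi separates as a function of p plus a function of q, so ∇phi=0 decouples.
∂phi/∂p = -2(p - 2) = 0 at p ∈ {2}; ∂phi/∂q = 4(q - 4)(q - 1)(q + 2) = 0 at q ∈ {-2, 1, 4}.
The Hessian is diagonal: diag(phi_pp, phi_qq). Second derivatives: phi_pp(2)=-2; phi_qq(-2)=72, phi_qq(1)=-36, phi_qq(4)=72.
Local maxima occur where both diagonal entries negative: (2, 1). Count: 1.

1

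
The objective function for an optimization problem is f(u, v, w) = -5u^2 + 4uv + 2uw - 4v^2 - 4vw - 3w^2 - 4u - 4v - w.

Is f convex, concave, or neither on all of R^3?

f is quadratic, so its Hessian is the constant matrix H = [[-10, 4, 2], [4, -8, -4], [2, -4, -6]].
Leading principal minors: -10, 64, -256.
Signs alternate −, +, − ⇒ H ≺ 0 ⇒ concave.

concave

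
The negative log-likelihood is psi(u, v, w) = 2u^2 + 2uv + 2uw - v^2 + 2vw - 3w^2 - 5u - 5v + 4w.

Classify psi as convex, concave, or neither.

neither

psi is quadratic, so its Hessian is the constant matrix H = [[4, 2, 2], [2, -2, 2], [2, 2, -6]].
Leading principal minors: 4, -12, 80.
Neither pattern holds ⇒ H is indefinite ⇒ neither convex nor concave.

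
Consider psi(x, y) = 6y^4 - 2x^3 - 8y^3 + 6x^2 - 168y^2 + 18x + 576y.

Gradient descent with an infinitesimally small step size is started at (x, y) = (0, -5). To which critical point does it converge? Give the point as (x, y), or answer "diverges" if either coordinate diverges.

psi is separable, so gradient descent decouples: x follows -∂psi/∂x, y follows -∂psi/∂y.
∂psi/∂x = -6(x - 3)(x + 1); at x=0 this is 18, so x decreases.
∂psi/∂y = 24(y - 3)(y - 2)(y + 4); at y=-5 this is -1344, so y increases.
x converges to its nearest critical value -1 (a local min of the x-part); y converges to -4. The iterate converges to (-1, -4).

(-1, -4)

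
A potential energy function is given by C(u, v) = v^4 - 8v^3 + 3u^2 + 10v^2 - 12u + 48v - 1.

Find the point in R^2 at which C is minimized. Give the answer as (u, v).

(2, -1)

C(u,v) separates as P(u) + Q(v) − 1, so its minimum is min P + min Q − 1.
P'(u) = 6u - 12 vanishes at u ∈ {2}; Q'(v) = 4(v - 4)(v - 3)(v + 1) vanishes at v ∈ {-1, 3, 4}.
Local minima of P (where P''>0): P(2)=-12. Local minima of Q: Q(-1)=-29, Q(4)=96.
So the global minimum of C is P(2) + Q(-1) − 1 = -12 − 29 − 1 = -42, attained at (2, -1).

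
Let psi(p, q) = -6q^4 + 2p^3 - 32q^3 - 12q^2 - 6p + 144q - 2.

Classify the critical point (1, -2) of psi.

The mixed partial ∂²psi/∂p∂q is 0, so the Hessian at any point is diag(psi_pp, psi_qq) = diag(12p, -24(3q^2 + 8q + 1)).
At (1, -2): H = diag(12, 72).
Both eigenvalues are positive, so H is positive definite: a local minimum.

local minimum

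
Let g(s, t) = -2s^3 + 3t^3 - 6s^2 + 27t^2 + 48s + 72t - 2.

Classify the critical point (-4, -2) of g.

local minimum

The mixed partial ∂²g/∂s∂t is 0, so the Hessian at any point is diag(g_ss, g_tt) = diag(-12(s + 1), 18(t + 3)).
At (-4, -2): H = diag(36, 18).
Both eigenvalues are positive, so H is positive definite: a local minimum.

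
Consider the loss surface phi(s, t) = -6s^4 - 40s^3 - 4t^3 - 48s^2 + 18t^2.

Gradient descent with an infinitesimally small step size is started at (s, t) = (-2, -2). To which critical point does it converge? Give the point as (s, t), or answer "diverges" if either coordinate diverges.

(-1, 0)

phi is separable, so gradient descent decouples: s follows -∂phi/∂s, t follows -∂phi/∂t.
∂phi/∂s = -24s(s + 1)(s + 4); at s=-2 this is -96, so s increases.
∂phi/∂t = -12t(t - 3); at t=-2 this is -120, so t increases.
s converges to its nearest critical value -1 (a local min of the s-part); t converges to 0. The iterate converges to (-1, 0).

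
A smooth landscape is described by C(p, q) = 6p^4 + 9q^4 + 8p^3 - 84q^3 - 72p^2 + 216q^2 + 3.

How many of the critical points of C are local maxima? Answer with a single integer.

C separates as a function of p plus a function of q, so ∇C=0 decouples.
∂C/∂p = 24p(p - 2)(p + 3) = 0 at p ∈ {-3, 0, 2}; ∂C/∂q = 36q(q - 4)(q - 3) = 0 at q ∈ {0, 3, 4}.
The Hessian is diagonal: diag(C_pp, C_qq). Second derivatives: C_pp(-3)=360, C_pp(0)=-144, C_pp(2)=240; C_qq(0)=432, C_qq(3)=-108, C_qq(4)=144.
Local maxima occur where both diagonal entries negative: (0, 3). Count: 1.

1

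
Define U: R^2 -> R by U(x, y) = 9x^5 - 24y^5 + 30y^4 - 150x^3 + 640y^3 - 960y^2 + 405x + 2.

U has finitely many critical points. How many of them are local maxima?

U separates as a function of x plus a function of y, so ∇U=0 decouples.
∂U/∂x = 45(x - 3)(x - 1)(x + 1)(x + 3) = 0 at x ∈ {-3, -1, 1, 3}; ∂U/∂y = -120y(y - 4)(y - 1)(y + 4) = 0 at y ∈ {-4, 0, 1, 4}.
The Hessian is diagonal: diag(U_xx, U_yy). Second derivatives: U_xx(-3)=-2160, U_xx(-1)=720, U_xx(1)=-720, U_xx(3)=2160; U_yy(-4)=19200, U_yy(0)=-1920, U_yy(1)=1800, U_yy(4)=-11520.
Local maxima occur where both diagonal entries negative: (-3, 0), (-3, 4), (1, 0), (1, 4). Count: 4.

4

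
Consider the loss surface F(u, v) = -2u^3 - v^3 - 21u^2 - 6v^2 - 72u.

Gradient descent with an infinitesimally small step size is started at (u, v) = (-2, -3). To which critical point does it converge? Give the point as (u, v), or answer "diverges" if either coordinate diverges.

F is separable, so gradient descent decouples: u follows -∂F/∂u, v follows -∂F/∂v.
∂F/∂u = -6(u + 3)(u + 4); at u=-2 this is -12, so u increases.
∂F/∂v = -3v(v + 4); at v=-3 this is 9, so v decreases.
The u-coordinate has no critical point in that direction and runs off to infinity.

diverges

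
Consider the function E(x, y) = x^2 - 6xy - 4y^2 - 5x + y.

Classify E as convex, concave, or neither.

E is quadratic, so its Hessian is the constant matrix H = [[2, -6], [-6, -8]].
det(H) = -52, tr(H) = -6.
det(H) < 0, so H is indefinite: neither convex nor concave.

neither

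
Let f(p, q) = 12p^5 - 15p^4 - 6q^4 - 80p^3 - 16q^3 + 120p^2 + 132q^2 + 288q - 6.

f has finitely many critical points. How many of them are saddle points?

f separates as a function of p plus a function of q, so ∇f=0 decouples.
∂f/∂p = 60p(p - 2)(p - 1)(p + 2) = 0 at p ∈ {-2, 0, 1, 2}; ∂f/∂q = -24(q - 3)(q + 1)(q + 4) = 0 at q ∈ {-4, -1, 3}.
The Hessian is diagonal: diag(f_pp, f_qq). Second derivatives: f_pp(-2)=-1440, f_pp(0)=240, f_pp(1)=-180, f_pp(2)=480; f_qq(-4)=-504, f_qq(-1)=288, f_qq(3)=-672.
Saddle points occur where the two diagonal entries have opposite signs: (-2, -1), (0, -4), (0, 3), (1, -1), (2, -4), (2, 3). Count: 6.

6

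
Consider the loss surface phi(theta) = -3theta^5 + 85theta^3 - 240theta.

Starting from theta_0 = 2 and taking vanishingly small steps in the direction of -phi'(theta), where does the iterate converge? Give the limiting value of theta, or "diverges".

phi'(theta) = -15(theta - 4)(theta - 1)(theta + 1)(theta + 4), so phi'(2) = 540.
Gradient descent moves in the -phi' direction, i.e. theta is decreasing.
The nearest critical point in that direction is theta = 1, where phi'' = 450 > 0 (a local minimum). The iterate converges there.

1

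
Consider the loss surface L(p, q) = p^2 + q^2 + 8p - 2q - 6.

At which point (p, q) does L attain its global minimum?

L(p,q) separates as A(p) + B(q) − 6, so its minimum is min A + min B − 6.
A'(p) = 2p + 8 vanishes at p ∈ {-4}; B'(q) = 2q - 2 vanishes at q ∈ {1}.
Local minima of A (where A''>0): A(-4)=-16. Local minima of B: B(1)=-1.
So the global minimum of L is A(-4) + B(1) − 6 = -16 − 1 − 6 = -23, attained at (-4, 1).

(-4, 1)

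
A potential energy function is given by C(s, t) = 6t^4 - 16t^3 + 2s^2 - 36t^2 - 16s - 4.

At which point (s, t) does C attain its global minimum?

C(s,t) separates as P(s) + Q(t) − 4, so its minimum is min P + min Q − 4.
P'(s) = 4s - 16 vanishes at s ∈ {4}; Q'(t) = 24t(t - 3)(t + 1) vanishes at t ∈ {-1, 0, 3}.
Local minima of P (where P''>0): P(4)=-32. Local minima of Q: Q(-1)=-14, Q(3)=-270.
So the global minimum of C is P(4) + Q(3) − 4 = -32 − 270 − 4 = -306, attained at (4, 3).

(4, 3)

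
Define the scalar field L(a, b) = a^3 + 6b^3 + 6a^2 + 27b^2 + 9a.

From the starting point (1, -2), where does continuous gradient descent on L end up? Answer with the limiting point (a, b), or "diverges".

L is separable, so gradient descent decouples: a follows -∂L/∂a, b follows -∂L/∂b.
∂L/∂a = 3(a + 1)(a + 3); at a=1 this is 24, so a decreases.
∂L/∂b = 18b(b + 3); at b=-2 this is -36, so b increases.
a converges to its nearest critical value -1 (a local min of the a-part); b converges to 0. The iterate converges to (-1, 0).

(-1, 0)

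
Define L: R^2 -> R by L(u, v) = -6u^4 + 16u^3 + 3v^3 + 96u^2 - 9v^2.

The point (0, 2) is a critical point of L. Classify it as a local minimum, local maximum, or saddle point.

local minimum

The mixed partial ∂²L/∂u∂v is 0, so the Hessian at any point is diag(L_uu, L_vv) = diag(24(-3u^2 + 4u + 8), 18(v - 1)).
At (0, 2): H = diag(192, 18).
Both eigenvalues are positive, so H is positive definite: a local minimum.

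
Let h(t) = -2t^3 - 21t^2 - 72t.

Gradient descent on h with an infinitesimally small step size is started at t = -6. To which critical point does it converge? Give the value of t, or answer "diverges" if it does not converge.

h'(t) = -6(t + 3)(t + 4), so h'(-6) = -36.
Gradient descent moves in the -h' direction, i.e. t is increasing.
The nearest critical point in that direction is t = -4, where h'' = 6 > 0 (a local minimum). The iterate converges there.

-4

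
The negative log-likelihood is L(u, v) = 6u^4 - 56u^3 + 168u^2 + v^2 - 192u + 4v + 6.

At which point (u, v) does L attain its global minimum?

(4, -2)

L(u,v) separates as P(u) + Q(v) + 6, so its minimum is min P + min Q + 6.
P'(u) = 24(u - 4)(u - 2)(u - 1) vanishes at u ∈ {1, 2, 4}; Q'(v) = 2v + 4 vanishes at v ∈ {-2}.
Local minima of P (where P''>0): P(1)=-74, P(4)=-128. Local minima of Q: Q(-2)=-4.
So the global minimum of L is P(4) + Q(-2) + 6 = -128 − 4 + 6 = -126, attained at (4, -2).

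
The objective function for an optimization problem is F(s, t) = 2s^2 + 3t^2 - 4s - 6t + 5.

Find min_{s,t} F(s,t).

F(s,t) separates as P(s) + Q(t) + 5, so its minimum is min P + min Q + 5.
P'(s) = 4s - 4 vanishes at s ∈ {1}; Q'(t) = 6(t - 1) vanishes at t ∈ {1}.
Local minima of P (where P''>0): P(1)=-2. Local minima of Q: Q(1)=-3.
So the global minimum of F is P(1) + Q(1) + 5 = -2 − 3 + 5 = 0, attained at (1, 1).

0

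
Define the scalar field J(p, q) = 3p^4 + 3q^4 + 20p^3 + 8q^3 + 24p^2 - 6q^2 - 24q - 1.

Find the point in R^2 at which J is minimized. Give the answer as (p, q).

J(p,q) separates as A(p) + B(q) − 1, so its minimum is min A + min B − 1.
A'(p) = 12p(p + 1)(p + 4) vanishes at p ∈ {-4, -1, 0}; B'(q) = 12(q - 1)(q + 1)(q + 2) vanishes at q ∈ {-2, -1, 1}.
Local minima of A (where A''>0): A(-4)=-128, A(0)=0. Local minima of B: B(-2)=8, B(1)=-19.
So the global minimum of J is A(-4) + B(1) − 1 = -128 − 19 − 1 = -148, attained at (-4, 1).

(-4, 1)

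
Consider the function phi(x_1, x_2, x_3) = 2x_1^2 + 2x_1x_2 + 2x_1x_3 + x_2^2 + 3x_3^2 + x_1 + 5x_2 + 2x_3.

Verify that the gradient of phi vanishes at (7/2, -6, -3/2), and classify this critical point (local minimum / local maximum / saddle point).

∇phi = (4x_1 + 2x_2 + 2x_3 + 1, 2x_1 + 2x_2 + 5, 2x_1 + 6x_3 + 2); substituting (7/2, -6, -3/2) gives ∇phi = (0, 0, 0), so (7/2, -6, -3/2) is indeed a critical point.
The Hessian is constant: H = [[4, 2, 2], [2, 2, 0], [2, 0, 6]].
Leading principal minors: Δ₁ = 4, Δ₂ = 4, Δ₃ = 16.
All leading minors are positive, so H is positive definite: a local minimum.

local minimum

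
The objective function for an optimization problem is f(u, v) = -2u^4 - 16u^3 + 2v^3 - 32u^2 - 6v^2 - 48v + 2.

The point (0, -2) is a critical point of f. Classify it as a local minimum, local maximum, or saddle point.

local maximum

The mixed partial ∂²f/∂u∂v is 0, so the Hessian at any point is diag(f_uu, f_vv) = diag(-8(3u^2 + 12u + 8), 12(v - 1)).
At (0, -2): H = diag(-64, -36).
Both eigenvalues are negative, so H is negative definite: a local maximum.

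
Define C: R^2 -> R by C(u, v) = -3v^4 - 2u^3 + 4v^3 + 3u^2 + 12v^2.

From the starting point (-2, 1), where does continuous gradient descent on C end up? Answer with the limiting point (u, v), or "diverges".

(0, 0)

C is separable, so gradient descent decouples: u follows -∂C/∂u, v follows -∂C/∂v.
∂C/∂u = -6u(u - 1); at u=-2 this is -36, so u increases.
∂C/∂v = -12v(v - 2)(v + 1); at v=1 this is 24, so v decreases.
u converges to its nearest critical value 0 (a local min of the u-part); v converges to 0. The iterate converges to (0, 0).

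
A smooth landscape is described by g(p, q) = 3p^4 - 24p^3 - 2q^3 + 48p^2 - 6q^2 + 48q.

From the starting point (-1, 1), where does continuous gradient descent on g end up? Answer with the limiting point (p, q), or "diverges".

(0, -4)

g is separable, so gradient descent decouples: p follows -∂g/∂p, q follows -∂g/∂q.
∂g/∂p = 12p(p - 4)(p - 2); at p=-1 this is -180, so p increases.
∂g/∂q = -6(q - 2)(q + 4); at q=1 this is 30, so q decreases.
p converges to its nearest critical value 0 (a local min of the p-part); q converges to -4. The iterate converges to (0, -4).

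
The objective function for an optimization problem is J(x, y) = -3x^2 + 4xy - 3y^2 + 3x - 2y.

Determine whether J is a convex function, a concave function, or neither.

J is quadratic, so its Hessian is the constant matrix H = [[-6, 4], [4, -6]].
det(H) = 20, tr(H) = -12.
det(H) > 0 and tr(H) < 0, so H is negative definite everywhere: concave.

concave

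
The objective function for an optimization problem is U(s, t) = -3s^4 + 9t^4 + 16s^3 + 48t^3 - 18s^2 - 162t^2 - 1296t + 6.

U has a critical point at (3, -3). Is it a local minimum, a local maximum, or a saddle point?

The mixed partial ∂²U/∂s∂t is 0, so the Hessian at any point is diag(U_ss, U_tt) = diag(12(-3s^2 + 8s - 3), 36(3t^2 + 8t - 9)).
At (3, -3): H = diag(-72, -216).
Both eigenvalues are negative, so H is negative definite: a local maximum.

local maximum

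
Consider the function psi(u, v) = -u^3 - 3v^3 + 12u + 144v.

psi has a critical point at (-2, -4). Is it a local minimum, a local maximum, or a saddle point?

local minimum

The mixed partial ∂²psi/∂u∂v is 0, so the Hessian at any point is diag(psi_uu, psi_vv) = diag(-6u, -18v).
At (-2, -4): H = diag(12, 72).
Both eigenvalues are positive, so H is positive definite: a local minimum.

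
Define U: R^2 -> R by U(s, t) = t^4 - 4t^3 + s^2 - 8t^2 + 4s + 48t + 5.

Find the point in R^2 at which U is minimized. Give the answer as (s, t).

U(s,t) separates as P(s) + Q(t) + 5, so its minimum is min P + min Q + 5.
P'(s) = 2s + 4 vanishes at s ∈ {-2}; Q'(t) = 4(t - 3)(t - 2)(t + 2) vanishes at t ∈ {-2, 2, 3}.
Local minima of P (where P''>0): P(-2)=-4. Local minima of Q: Q(-2)=-80, Q(3)=45.
So the global minimum of U is P(-2) + Q(-2) + 5 = -4 − 80 + 5 = -79, attained at (-2, -2).

(-2, -2)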